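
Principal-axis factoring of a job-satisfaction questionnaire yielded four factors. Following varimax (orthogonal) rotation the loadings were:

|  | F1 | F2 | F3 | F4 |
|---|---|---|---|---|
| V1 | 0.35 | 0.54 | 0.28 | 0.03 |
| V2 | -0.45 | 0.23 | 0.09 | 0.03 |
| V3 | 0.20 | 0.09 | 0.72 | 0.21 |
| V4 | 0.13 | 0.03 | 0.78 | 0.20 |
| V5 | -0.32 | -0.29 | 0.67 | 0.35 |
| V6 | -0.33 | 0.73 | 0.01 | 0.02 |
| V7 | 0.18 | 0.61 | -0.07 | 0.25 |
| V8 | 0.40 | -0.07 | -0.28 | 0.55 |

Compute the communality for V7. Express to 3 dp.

0.472

h² = 0.18² + 0.61² + (-0.07)² + 0.25² = 0.0324 + 0.3721 + 0.0049 + 0.0625 = 0.4719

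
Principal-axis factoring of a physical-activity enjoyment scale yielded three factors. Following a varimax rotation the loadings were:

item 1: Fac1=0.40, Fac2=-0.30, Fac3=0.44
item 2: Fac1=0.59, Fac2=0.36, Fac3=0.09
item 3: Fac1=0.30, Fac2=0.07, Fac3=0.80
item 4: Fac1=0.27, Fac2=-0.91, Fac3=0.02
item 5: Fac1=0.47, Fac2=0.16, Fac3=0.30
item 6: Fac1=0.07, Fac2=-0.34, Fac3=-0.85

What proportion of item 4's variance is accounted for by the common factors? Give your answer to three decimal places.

h² = 0.27² + (-0.91)² + 0.02² = 0.0729 + 0.8281 + 0.0004 = 0.9014

0.901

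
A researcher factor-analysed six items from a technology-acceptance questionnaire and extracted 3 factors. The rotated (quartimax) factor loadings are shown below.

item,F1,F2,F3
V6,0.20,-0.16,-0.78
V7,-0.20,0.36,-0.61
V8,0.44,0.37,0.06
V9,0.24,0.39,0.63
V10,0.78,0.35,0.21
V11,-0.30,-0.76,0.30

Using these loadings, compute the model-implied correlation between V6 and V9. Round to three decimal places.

-0.506

r̂ = Σ λ_i·λ_j across factors = (0.20)(0.24) + (-0.16)(0.39) + (-0.78)(0.63)
  = +0.0480 -0.0624 -0.4914 = -0.5058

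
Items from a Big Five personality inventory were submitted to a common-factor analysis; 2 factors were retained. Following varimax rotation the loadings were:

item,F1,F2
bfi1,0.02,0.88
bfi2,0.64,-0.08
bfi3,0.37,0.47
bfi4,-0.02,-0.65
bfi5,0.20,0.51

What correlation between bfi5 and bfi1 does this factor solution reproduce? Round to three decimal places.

r̂ = Σ λ_i·λ_j across factors = (0.20)(0.02) + (0.51)(0.88)
  = +0.0040 +0.4488 = 0.4528

0.453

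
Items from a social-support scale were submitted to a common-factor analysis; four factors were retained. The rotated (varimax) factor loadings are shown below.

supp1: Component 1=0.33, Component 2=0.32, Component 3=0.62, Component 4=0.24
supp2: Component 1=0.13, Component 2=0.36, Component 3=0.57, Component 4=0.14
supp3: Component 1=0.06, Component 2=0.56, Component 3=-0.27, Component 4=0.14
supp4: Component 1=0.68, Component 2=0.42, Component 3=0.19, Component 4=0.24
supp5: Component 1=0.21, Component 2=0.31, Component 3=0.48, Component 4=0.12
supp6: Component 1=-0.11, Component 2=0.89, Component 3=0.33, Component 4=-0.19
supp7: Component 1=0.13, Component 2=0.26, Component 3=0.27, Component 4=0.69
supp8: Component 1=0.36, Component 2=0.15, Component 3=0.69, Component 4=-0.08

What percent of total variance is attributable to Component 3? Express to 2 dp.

SS loadings for Component 3 = 0.62² + 0.57² + (-0.27)² + 0.19² + 0.48² + 0.33² + 0.27² + 0.69² = 1.7066
With 8 standardized items, total variance = 8. Proportion = 1.7066/8 = 0.2133 → 21.33%.

21.33%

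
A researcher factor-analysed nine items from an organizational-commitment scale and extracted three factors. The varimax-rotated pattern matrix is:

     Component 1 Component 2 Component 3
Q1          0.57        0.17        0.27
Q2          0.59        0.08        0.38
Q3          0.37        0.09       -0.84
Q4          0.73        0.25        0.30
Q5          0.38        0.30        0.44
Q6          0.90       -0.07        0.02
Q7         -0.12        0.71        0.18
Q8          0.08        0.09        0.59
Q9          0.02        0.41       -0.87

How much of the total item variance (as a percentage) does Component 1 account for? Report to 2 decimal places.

SS loadings for Component 1 = 0.57² + 0.59² + 0.37² + 0.73² + 0.38² + 0.90² + (-0.12)² + 0.08² + 0.02² = 2.3184
With 9 standardized items, total variance = 9. Proportion = 2.3184/9 = 0.2576 → 25.76%.

25.76%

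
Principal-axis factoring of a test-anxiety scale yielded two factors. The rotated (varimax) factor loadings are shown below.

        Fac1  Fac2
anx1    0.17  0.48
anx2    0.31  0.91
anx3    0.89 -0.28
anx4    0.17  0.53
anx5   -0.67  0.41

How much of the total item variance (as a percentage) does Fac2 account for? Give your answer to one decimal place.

31.7%

SS loadings for Fac2 = 0.48² + 0.91² + (-0.28)² + 0.53² + 0.41² = 1.5859
With 5 standardized items, total variance = 5. Proportion = 1.5859/5 = 0.3172 → 31.72%.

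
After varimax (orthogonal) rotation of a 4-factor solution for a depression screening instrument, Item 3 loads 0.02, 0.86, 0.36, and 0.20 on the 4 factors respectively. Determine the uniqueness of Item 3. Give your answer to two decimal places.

h² = 0.02² + 0.86² + 0.36² + 0.20² = 0.0004 + 0.7396 + 0.1296 + 0.0400 = 0.9096
Uniqueness u² = 1 − h² = 1 − 0.9096 = 0.0904

0.09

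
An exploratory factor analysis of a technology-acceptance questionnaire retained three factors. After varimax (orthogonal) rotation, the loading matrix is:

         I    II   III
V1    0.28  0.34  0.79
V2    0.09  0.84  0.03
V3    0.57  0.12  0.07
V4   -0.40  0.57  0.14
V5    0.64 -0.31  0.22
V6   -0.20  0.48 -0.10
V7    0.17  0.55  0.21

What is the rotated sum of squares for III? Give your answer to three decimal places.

SS loadings for III = 0.79² + 0.03² + 0.07² + 0.14² + 0.22² + (-0.10)² + 0.21² = 0.6241 + 0.0009 + 0.0049 + 0.0196 + 0.0484 + 0.0100 + 0.0441 = 0.7520

0.752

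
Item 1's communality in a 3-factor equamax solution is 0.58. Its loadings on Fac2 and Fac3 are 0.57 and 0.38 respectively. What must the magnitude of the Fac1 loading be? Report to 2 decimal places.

0.33

Under orthogonal rotation h² = Σλ², so λ_Fac1² = h² − (0.4693) = 0.58 − 0.4693 = 0.1107.
|λ| = √0.1107 = 0.3327.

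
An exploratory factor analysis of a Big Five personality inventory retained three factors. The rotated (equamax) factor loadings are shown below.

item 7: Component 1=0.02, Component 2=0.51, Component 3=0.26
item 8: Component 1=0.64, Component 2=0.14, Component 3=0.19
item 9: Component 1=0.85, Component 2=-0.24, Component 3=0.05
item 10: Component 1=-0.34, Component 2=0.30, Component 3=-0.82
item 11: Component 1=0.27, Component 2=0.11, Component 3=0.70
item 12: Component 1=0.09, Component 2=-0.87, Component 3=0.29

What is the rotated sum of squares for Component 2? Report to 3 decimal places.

SS loadings for Component 2 = 0.51² + 0.14² + (-0.24)² + 0.30² + 0.11² + (-0.87)² = 0.2601 + 0.0196 + 0.0576 + 0.0900 + 0.0121 + 0.7569 = 1.1963

1.196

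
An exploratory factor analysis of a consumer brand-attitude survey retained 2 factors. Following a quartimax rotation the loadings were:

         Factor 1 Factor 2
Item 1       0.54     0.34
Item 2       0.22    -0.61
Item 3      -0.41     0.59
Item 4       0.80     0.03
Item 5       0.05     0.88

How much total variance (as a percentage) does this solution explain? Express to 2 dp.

Communalities: 0.4072, 0.4205, 0.5162, 0.6409, 0.7769; Σh² = 2.7617.
Total variance with 5 standardized items is 5, so the solution explains 2.7617/5 = 0.5523 = 55.23%.

55.23%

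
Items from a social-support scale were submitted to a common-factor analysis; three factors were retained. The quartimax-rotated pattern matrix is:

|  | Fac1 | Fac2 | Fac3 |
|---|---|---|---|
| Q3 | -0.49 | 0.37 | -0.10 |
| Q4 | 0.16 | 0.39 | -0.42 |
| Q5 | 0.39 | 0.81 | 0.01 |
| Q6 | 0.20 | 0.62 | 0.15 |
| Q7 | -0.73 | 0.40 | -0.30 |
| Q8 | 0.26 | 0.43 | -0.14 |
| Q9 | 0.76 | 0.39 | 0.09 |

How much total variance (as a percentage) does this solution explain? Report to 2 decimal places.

54.13%

SS loadings by factor: 1.6359, 1.8265, 0.3267; total = 3.7891.
Total variance with 7 standardized items is 7, so the solution explains 3.7891/7 = 0.5413 = 54.13%.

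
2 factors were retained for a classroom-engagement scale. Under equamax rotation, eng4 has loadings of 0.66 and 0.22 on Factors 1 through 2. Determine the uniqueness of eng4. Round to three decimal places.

h² = 0.66² + 0.22² = 0.4356 + 0.0484 = 0.4840
Uniqueness u² = 1 − h² = 1 − 0.4840 = 0.5160

0.516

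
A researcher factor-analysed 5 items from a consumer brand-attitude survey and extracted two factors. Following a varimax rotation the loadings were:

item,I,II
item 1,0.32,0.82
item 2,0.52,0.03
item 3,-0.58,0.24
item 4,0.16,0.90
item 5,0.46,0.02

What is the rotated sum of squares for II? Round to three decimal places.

1.541

SS loadings for II = 0.82² + 0.03² + 0.24² + 0.90² + 0.02² = 0.6724 + 0.0009 + 0.0576 + 0.8100 + 0.0004 = 1.5413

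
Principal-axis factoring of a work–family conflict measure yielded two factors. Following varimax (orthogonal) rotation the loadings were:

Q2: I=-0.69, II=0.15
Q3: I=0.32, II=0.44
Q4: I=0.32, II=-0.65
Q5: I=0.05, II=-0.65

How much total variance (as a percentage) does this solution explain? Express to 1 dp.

SS loadings by factor: 0.6834, 1.0611; total = 1.7445.
Total variance with 4 standardized items is 4, so the solution explains 1.7445/4 = 0.4361 = 43.61%.

43.6%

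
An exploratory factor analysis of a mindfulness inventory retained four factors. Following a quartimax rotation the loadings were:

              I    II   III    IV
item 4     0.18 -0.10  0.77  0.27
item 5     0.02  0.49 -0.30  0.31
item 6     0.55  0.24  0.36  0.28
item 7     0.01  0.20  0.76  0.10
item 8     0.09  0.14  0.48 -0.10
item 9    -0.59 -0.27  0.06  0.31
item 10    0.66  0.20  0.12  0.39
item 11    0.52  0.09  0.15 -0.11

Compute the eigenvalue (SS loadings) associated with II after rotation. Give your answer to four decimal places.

SS loadings for II = (-0.10)² + 0.49² + 0.24² + 0.20² + 0.14² + (-0.27)² + 0.20² + 0.09² = 0.0100 + 0.2401 + 0.0576 + 0.0400 + 0.0196 + 0.0729 + 0.0400 + 0.0081 = 0.4883

0.4883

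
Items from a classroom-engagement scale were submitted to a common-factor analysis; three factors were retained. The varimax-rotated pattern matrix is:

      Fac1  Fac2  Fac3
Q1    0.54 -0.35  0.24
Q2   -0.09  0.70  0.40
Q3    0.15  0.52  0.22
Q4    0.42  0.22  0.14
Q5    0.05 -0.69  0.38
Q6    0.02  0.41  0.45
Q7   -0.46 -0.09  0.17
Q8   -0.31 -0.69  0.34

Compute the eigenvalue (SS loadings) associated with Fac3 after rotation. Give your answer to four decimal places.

0.7770

SS loadings for Fac3 = 0.24² + 0.40² + 0.22² + 0.14² + 0.38² + 0.45² + 0.17² + 0.34² = 0.0576 + 0.1600 + 0.0484 + 0.0196 + 0.1444 + 0.2025 + 0.0289 + 0.1156 = 0.7770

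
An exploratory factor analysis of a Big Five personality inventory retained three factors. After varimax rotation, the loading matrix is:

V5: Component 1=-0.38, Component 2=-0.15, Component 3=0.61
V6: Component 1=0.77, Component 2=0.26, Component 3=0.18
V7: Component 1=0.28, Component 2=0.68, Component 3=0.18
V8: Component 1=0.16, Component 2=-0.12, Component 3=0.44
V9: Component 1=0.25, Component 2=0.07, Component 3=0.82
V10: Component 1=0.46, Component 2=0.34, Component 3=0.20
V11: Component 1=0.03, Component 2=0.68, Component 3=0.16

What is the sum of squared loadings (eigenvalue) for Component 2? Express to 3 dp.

SS loadings for Component 2 = (-0.15)² + 0.26² + 0.68² + (-0.12)² + 0.07² + 0.34² + 0.68² = 0.0225 + 0.0676 + 0.4624 + 0.0144 + 0.0049 + 0.1156 + 0.4624 = 1.1498

1.150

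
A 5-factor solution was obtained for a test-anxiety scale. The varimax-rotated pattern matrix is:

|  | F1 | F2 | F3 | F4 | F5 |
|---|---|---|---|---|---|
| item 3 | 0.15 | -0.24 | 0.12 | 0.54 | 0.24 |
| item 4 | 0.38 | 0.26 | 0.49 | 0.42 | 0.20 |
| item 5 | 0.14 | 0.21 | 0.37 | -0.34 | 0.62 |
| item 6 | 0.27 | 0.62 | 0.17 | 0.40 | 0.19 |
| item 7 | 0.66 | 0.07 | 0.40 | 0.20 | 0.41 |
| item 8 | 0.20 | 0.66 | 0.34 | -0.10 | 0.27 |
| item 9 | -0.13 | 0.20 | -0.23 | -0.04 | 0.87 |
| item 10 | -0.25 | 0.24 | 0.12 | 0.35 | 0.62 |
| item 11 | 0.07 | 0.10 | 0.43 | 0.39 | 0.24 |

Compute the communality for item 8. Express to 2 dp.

h² = 0.20² + 0.66² + 0.34² + (-0.10)² + 0.27² = 0.0400 + 0.4356 + 0.1156 + 0.0100 + 0.0729 = 0.6741

0.67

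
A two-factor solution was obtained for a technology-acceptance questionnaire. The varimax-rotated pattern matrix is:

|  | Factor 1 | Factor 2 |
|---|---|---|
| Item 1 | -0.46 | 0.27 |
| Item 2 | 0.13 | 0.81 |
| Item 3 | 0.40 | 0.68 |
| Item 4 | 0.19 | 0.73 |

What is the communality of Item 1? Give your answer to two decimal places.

0.28

h² = (-0.46)² + 0.27² = 0.2116 + 0.0729 = 0.2845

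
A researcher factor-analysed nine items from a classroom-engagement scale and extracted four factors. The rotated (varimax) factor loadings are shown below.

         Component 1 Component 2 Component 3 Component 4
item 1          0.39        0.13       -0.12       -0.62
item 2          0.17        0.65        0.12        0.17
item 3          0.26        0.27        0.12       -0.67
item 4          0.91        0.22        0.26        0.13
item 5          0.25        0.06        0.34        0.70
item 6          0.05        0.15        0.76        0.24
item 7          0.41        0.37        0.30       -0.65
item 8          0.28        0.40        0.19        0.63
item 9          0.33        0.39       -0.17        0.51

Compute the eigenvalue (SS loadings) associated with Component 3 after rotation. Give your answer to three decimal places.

SS loadings for Component 3 = (-0.12)² + 0.12² + 0.12² + 0.26² + 0.34² + 0.76² + 0.30² + 0.19² + (-0.17)² = 0.0144 + 0.0144 + 0.0144 + 0.0676 + 0.1156 + 0.5776 + 0.0900 + 0.0361 + 0.0289 = 0.9590

0.959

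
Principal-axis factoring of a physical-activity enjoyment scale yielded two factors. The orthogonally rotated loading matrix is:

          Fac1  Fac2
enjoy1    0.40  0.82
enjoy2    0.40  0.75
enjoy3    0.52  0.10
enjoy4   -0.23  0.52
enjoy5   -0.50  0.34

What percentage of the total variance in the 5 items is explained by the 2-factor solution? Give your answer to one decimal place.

SS loadings by factor: 0.8933, 1.6309; total = 2.5242.
Total variance with 5 standardized items is 5, so the solution explains 2.5242/5 = 0.5048 = 50.48%.

50.5%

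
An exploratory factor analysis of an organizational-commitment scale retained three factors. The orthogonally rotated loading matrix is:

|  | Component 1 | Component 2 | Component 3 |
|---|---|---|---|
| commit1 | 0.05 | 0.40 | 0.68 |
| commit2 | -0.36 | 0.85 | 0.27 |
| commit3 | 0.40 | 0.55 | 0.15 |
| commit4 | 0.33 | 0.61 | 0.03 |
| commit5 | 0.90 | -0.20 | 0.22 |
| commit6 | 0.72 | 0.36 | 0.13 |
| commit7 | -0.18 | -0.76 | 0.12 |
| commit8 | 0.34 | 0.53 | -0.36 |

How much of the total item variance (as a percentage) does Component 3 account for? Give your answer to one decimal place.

SS loadings for Component 3 = 0.68² + 0.27² + 0.15² + 0.03² + 0.22² + 0.13² + 0.12² + (-0.36)² = 0.7680
With 8 standardized items, total variance = 8. Proportion = 0.7680/8 = 0.0960 → 9.60%.

9.6%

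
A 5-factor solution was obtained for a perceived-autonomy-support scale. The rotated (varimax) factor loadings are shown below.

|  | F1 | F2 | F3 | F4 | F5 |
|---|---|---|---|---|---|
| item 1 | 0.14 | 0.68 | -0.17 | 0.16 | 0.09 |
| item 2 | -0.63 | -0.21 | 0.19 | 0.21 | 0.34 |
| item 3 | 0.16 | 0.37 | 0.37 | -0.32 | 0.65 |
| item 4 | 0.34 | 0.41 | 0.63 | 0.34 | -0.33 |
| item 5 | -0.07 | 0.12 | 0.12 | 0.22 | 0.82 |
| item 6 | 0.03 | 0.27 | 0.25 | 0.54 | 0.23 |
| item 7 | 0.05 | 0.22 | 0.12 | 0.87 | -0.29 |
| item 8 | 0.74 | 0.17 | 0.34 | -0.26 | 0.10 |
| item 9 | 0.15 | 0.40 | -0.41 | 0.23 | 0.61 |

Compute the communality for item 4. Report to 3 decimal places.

h² = 0.34² + 0.41² + 0.63² + 0.34² + (-0.33)² = 0.1156 + 0.1681 + 0.3969 + 0.1156 + 0.1089 = 0.9051

0.905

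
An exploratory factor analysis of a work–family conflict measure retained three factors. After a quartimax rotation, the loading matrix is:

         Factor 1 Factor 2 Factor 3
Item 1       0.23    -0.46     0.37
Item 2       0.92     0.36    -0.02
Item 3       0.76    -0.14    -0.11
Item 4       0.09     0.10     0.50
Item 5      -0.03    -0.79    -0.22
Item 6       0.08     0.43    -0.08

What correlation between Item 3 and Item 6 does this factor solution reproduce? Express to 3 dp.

r̂ = Σ λ_i·λ_j across factors = (0.76)(0.08) + (-0.14)(0.43) + (-0.11)(-0.08)
  = +0.0608 -0.0602 +0.0088 = 0.0094

0.009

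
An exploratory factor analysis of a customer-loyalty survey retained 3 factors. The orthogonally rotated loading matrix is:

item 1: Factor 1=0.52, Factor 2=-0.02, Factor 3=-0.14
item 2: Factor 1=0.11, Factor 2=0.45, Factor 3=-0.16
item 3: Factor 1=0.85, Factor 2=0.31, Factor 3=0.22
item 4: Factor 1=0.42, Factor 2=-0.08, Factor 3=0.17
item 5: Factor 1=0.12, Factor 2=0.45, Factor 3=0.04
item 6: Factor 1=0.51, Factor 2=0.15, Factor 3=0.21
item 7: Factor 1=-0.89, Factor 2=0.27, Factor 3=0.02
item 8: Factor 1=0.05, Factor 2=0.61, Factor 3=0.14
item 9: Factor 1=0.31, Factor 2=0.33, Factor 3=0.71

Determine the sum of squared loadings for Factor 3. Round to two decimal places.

0.69

SS loadings for Factor 3 = (-0.14)² + (-0.16)² + 0.22² + 0.17² + 0.04² + 0.21² + 0.02² + 0.14² + 0.71² = 0.0196 + 0.0256 + 0.0484 + 0.0289 + 0.0016 + 0.0441 + 0.0004 + 0.0196 + 0.5041 = 0.6923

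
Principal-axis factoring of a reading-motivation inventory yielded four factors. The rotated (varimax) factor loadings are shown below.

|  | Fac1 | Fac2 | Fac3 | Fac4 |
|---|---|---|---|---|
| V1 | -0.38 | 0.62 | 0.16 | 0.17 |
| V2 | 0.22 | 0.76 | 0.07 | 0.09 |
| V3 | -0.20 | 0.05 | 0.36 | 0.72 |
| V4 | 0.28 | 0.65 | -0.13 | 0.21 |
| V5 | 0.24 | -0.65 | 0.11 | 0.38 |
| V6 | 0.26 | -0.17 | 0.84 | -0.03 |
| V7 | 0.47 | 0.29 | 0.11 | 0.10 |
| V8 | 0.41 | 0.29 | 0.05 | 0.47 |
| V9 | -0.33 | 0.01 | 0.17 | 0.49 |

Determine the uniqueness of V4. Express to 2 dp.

0.44

h² = 0.28² + 0.65² + (-0.13)² + 0.21² = 0.0784 + 0.4225 + 0.0169 + 0.0441 = 0.5619
Uniqueness u² = 1 − h² = 1 − 0.5619 = 0.4381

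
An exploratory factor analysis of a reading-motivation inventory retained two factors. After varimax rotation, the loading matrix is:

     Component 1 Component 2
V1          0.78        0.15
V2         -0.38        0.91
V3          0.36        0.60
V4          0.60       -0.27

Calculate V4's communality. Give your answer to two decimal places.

0.43

h² = 0.60² + (-0.27)² = 0.3600 + 0.0729 = 0.4329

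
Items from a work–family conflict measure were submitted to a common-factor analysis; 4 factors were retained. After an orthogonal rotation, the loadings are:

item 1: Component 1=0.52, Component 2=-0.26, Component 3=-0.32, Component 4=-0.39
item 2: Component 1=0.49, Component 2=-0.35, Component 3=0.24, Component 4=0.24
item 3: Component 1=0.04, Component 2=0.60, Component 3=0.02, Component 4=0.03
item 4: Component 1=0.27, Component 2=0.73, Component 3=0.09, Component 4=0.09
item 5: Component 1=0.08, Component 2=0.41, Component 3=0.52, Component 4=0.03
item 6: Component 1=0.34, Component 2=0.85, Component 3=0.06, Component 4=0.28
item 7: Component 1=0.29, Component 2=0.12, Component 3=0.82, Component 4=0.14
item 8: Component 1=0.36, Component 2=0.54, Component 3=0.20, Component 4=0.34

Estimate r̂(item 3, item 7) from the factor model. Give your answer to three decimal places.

r̂ = Σ λ_i·λ_j across factors = (0.04)(0.29) + (0.60)(0.12) + (0.02)(0.82) + (0.03)(0.14)
  = +0.0116 +0.0720 +0.0164 +0.0042 = 0.1042

0.104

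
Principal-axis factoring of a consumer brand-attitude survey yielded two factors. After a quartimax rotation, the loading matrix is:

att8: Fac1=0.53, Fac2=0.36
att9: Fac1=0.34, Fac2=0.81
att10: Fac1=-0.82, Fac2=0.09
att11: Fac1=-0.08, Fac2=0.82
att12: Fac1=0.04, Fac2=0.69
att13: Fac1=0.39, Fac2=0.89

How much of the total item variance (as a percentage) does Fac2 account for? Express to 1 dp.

SS loadings for Fac2 = 0.36² + 0.81² + 0.09² + 0.82² + 0.69² + 0.89² = 2.7344
With 6 standardized items, total variance = 6. Proportion = 2.7344/6 = 0.4557 → 45.57%.

45.6%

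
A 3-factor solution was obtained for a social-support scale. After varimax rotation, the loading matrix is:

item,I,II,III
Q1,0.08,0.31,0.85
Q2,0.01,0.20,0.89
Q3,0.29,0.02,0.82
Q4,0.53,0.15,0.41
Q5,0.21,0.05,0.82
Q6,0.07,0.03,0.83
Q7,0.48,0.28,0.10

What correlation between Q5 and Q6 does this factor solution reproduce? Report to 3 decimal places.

0.697

r̂ = Σ λ_i·λ_j across factors = (0.21)(0.07) + (0.05)(0.03) + (0.82)(0.83)
  = +0.0147 +0.0015 +0.6806 = 0.6968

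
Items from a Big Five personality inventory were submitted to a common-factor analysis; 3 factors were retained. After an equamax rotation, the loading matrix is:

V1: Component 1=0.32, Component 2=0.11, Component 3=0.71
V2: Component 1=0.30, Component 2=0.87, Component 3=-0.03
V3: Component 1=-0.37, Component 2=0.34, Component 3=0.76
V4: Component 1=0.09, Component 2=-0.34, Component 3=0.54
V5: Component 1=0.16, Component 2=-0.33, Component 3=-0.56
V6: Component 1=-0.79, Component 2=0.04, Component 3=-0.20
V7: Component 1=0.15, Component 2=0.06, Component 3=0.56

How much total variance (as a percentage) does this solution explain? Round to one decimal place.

59.5%

SS loadings by factor: 1.0096, 1.1143, 2.0414; total = 4.1653.
Total variance with 7 standardized items is 7, so the solution explains 4.1653/7 = 0.5950 = 59.50%.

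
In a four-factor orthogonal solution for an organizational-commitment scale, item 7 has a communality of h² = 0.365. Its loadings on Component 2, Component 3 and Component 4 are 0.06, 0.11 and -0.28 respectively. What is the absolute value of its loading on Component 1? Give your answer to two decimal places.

Under orthogonal rotation h² = Σλ², so λ_Component 1² = h² − (0.0941) = 0.365 − 0.0941 = 0.2709.
|λ| = √0.2709 = 0.5205.

0.52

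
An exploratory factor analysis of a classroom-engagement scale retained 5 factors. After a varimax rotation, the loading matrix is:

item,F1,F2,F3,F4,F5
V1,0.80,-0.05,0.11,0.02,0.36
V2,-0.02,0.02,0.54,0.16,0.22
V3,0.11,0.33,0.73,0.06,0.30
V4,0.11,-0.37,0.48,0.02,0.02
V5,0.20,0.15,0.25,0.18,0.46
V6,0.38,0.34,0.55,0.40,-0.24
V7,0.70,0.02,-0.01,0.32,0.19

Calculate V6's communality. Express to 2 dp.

0.78

h² = 0.38² + 0.34² + 0.55² + 0.40² + (-0.24)² = 0.1444 + 0.1156 + 0.3025 + 0.1600 + 0.0576 = 0.7801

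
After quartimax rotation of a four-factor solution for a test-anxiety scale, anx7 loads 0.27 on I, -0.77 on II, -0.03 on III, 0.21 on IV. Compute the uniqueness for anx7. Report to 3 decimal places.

0.289

h² = 0.27² + (-0.77)² + (-0.03)² + 0.21² = 0.0729 + 0.5929 + 0.0009 + 0.0441 = 0.7108
Uniqueness u² = 1 − h² = 1 − 0.7108 = 0.2892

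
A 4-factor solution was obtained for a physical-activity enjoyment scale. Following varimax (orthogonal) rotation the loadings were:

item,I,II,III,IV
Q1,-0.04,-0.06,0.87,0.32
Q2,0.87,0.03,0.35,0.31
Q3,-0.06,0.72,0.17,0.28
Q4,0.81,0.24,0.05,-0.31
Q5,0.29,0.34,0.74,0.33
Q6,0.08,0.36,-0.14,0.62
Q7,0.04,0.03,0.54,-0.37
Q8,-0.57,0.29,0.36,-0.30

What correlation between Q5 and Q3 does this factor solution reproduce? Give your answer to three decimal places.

0.446

r̂ = Σ λ_i·λ_j across factors = (0.29)(-0.06) + (0.34)(0.72) + (0.74)(0.17) + (0.33)(0.28)
  = -0.0174 +0.2448 +0.1258 +0.0924 = 0.4456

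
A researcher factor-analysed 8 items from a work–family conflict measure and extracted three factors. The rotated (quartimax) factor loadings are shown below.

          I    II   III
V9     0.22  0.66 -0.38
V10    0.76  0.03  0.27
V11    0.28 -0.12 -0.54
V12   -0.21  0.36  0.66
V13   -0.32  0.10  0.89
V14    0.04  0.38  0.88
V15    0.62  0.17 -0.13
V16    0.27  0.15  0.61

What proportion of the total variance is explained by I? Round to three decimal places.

0.164

SS loadings for I = 0.22² + 0.76² + 0.28² + (-0.21)² + (-0.32)² + 0.04² + 0.62² + 0.27² = 1.3098
Proportion of variance = 1.3098 / 8 = 0.1637.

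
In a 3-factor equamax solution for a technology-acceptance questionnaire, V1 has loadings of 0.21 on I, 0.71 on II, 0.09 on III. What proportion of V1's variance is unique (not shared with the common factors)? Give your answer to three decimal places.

h² = 0.21² + 0.71² + 0.09² = 0.0441 + 0.5041 + 0.0081 = 0.5563
Uniqueness u² = 1 − h² = 1 − 0.5563 = 0.4437

0.444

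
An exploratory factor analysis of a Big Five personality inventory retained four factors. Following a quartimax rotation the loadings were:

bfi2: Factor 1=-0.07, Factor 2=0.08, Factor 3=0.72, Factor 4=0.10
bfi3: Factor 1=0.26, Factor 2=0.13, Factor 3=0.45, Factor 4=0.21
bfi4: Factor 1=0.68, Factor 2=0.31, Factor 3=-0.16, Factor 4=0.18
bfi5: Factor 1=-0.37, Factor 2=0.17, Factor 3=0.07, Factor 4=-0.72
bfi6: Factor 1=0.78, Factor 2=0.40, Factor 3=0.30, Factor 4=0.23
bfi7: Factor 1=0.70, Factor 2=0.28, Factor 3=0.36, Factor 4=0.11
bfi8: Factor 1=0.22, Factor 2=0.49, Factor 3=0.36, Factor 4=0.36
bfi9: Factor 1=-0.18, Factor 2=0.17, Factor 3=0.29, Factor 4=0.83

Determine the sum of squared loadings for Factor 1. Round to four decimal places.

1.8510

SS loadings for Factor 1 = (-0.07)² + 0.26² + 0.68² + (-0.37)² + 0.78² + 0.70² + 0.22² + (-0.18)² = 0.0049 + 0.0676 + 0.4624 + 0.1369 + 0.6084 + 0.4900 + 0.0484 + 0.0324 = 1.8510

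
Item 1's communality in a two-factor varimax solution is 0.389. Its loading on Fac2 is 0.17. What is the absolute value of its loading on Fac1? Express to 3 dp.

Under orthogonal rotation h² = Σλ², so λ_Fac1² = h² − (0.0289) = 0.389 − 0.0289 = 0.3601.
|λ| = √0.3601 = 0.6001.

0.600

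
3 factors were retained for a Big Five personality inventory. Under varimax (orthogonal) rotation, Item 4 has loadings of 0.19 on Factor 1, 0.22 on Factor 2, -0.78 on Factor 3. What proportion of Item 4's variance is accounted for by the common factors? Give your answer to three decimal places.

h² = 0.19² + 0.22² + (-0.78)² = 0.0361 + 0.0484 + 0.6084 = 0.6929

0.693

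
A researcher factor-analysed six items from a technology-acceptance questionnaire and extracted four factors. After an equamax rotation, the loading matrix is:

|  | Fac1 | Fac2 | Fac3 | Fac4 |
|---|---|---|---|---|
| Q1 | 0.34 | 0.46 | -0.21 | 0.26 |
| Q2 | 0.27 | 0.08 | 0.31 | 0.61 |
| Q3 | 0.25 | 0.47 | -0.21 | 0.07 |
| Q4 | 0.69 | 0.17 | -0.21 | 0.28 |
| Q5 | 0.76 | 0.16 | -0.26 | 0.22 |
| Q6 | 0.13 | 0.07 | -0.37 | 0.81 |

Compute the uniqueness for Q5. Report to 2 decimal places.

0.28

h² = 0.76² + 0.16² + (-0.26)² + 0.22² = 0.5776 + 0.0256 + 0.0676 + 0.0484 = 0.7192
Uniqueness u² = 1 − h² = 1 − 0.7192 = 0.2808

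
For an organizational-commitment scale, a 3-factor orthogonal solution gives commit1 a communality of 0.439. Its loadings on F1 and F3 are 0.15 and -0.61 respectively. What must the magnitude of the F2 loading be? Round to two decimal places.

0.21

Under orthogonal rotation h² = Σλ², so λ_F2² = h² − (0.3946) = 0.439 − 0.3946 = 0.0444.
|λ| = √0.0444 = 0.2107.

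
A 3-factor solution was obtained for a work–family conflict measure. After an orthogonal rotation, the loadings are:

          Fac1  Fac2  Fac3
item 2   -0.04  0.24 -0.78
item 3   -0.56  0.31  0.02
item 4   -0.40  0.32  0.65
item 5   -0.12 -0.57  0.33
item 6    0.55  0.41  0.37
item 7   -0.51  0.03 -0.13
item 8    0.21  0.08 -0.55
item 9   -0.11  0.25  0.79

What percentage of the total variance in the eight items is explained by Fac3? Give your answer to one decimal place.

SS loadings for Fac3 = (-0.78)² + 0.02² + 0.65² + 0.33² + 0.37² + (-0.13)² + (-0.55)² + 0.79² = 2.2206
With 8 standardized items, total variance = 8. Proportion = 2.2206/8 = 0.2776 → 27.76%.

27.8%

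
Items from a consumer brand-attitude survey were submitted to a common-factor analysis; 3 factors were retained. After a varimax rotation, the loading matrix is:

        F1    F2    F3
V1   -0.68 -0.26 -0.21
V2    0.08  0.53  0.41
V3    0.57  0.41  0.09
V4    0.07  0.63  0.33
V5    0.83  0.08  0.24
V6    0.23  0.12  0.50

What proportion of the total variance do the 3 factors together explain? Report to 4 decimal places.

Communalities: 0.5741, 0.4554, 0.5011, 0.5107, 0.7529, 0.3173; Σh² = 3.1115.
Total variance with 6 standardized items is 6, so the solution explains 3.1115/6 = 0.5186.

0.5186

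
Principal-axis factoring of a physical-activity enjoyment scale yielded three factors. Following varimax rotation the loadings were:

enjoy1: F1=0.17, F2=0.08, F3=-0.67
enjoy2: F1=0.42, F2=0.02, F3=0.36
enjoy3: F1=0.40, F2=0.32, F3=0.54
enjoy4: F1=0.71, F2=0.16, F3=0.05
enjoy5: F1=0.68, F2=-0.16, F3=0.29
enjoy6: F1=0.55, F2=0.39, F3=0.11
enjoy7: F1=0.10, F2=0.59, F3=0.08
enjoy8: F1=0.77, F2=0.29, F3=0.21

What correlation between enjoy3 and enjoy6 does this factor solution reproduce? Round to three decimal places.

r̂ = Σ λ_i·λ_j across factors = (0.40)(0.55) + (0.32)(0.39) + (0.54)(0.11)
  = +0.2200 +0.1248 +0.0594 = 0.4042

0.404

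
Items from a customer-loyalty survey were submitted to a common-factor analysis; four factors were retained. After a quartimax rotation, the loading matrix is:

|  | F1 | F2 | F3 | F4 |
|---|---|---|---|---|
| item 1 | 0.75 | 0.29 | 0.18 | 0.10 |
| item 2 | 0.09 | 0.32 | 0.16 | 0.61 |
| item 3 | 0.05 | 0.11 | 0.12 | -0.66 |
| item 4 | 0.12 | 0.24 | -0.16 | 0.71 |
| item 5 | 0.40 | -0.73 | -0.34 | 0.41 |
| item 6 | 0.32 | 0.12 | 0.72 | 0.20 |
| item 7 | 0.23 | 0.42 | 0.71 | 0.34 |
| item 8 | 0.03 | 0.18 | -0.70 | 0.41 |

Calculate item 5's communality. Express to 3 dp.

h² = 0.40² + (-0.73)² + (-0.34)² + 0.41² = 0.1600 + 0.5329 + 0.1156 + 0.1681 = 0.9766

0.977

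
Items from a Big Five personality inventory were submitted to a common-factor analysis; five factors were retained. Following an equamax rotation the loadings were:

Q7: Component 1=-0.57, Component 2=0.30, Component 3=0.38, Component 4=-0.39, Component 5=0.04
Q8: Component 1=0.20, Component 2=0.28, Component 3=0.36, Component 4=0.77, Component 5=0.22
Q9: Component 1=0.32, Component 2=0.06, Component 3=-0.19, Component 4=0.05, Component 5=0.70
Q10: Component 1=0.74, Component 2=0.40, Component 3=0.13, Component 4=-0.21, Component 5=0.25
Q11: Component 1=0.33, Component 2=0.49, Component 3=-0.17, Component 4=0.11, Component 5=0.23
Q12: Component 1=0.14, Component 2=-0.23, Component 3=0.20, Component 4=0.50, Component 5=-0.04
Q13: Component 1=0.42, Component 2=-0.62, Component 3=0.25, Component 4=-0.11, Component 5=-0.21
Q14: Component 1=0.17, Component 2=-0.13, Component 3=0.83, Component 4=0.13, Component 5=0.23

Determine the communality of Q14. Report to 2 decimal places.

h² = 0.17² + (-0.13)² + 0.83² + 0.13² + 0.23² = 0.0289 + 0.0169 + 0.6889 + 0.0169 + 0.0529 = 0.8045

0.80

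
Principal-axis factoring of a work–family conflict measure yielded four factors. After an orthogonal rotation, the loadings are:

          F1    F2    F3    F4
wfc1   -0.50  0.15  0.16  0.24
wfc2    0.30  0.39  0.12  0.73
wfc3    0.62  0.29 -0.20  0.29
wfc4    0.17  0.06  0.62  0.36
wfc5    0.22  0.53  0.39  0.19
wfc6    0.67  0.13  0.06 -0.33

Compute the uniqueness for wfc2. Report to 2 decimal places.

0.21

h² = 0.30² + 0.39² + 0.12² + 0.73² = 0.0900 + 0.1521 + 0.0144 + 0.5329 = 0.7894
Uniqueness u² = 1 − h² = 1 − 0.7894 = 0.2106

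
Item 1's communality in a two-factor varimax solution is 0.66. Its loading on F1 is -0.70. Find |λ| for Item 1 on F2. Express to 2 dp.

Under orthogonal rotation h² = Σλ², so λ_F2² = h² − (0.4900) = 0.66 − 0.4900 = 0.1700.
|λ| = √0.1700 = 0.4123.

0.41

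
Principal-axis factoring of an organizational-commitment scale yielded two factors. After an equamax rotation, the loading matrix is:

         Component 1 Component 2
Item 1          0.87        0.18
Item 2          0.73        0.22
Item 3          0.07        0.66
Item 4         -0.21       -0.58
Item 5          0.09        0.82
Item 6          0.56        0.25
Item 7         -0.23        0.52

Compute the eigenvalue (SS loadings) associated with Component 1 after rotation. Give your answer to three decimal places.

SS loadings for Component 1 = 0.87² + 0.73² + 0.07² + (-0.21)² + 0.09² + 0.56² + (-0.23)² = 0.7569 + 0.5329 + 0.0049 + 0.0441 + 0.0081 + 0.3136 + 0.0529 = 1.7134

1.713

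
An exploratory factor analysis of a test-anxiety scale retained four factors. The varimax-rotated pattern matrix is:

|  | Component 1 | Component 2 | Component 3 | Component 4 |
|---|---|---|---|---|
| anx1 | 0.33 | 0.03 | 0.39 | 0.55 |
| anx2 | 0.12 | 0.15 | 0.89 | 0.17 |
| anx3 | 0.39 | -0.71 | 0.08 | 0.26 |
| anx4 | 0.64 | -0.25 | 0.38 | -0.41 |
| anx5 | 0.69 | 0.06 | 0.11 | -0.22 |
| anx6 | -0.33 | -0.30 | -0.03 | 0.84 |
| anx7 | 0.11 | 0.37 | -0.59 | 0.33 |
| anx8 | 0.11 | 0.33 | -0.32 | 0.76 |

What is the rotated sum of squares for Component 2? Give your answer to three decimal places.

SS loadings for Component 2 = 0.03² + 0.15² + (-0.71)² + (-0.25)² + 0.06² + (-0.30)² + 0.37² + 0.33² = 0.0009 + 0.0225 + 0.5041 + 0.0625 + 0.0036 + 0.0900 + 0.1369 + 0.1089 = 0.9294

0.929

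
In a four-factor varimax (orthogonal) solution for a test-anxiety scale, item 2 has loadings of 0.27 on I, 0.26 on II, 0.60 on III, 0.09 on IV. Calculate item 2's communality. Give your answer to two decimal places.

0.51

h² = 0.27² + 0.26² + 0.60² + 0.09² = 0.0729 + 0.0676 + 0.3600 + 0.0081 = 0.5086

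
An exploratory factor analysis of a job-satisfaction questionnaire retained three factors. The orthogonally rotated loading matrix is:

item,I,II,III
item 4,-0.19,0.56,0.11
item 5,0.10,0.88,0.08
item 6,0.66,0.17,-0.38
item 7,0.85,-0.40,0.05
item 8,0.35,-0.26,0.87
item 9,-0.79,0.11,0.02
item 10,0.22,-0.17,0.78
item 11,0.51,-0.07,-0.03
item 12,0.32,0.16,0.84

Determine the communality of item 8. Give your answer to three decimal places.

0.947

h² = 0.35² + (-0.26)² + 0.87² = 0.1225 + 0.0676 + 0.7569 = 0.9470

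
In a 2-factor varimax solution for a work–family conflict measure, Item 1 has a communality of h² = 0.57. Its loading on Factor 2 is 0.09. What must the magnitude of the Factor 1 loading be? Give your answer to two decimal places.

0.75

Under orthogonal rotation h² = Σλ², so λ_Factor 1² = h² − (0.0081) = 0.57 − 0.0081 = 0.5619.
|λ| = √0.5619 = 0.7496.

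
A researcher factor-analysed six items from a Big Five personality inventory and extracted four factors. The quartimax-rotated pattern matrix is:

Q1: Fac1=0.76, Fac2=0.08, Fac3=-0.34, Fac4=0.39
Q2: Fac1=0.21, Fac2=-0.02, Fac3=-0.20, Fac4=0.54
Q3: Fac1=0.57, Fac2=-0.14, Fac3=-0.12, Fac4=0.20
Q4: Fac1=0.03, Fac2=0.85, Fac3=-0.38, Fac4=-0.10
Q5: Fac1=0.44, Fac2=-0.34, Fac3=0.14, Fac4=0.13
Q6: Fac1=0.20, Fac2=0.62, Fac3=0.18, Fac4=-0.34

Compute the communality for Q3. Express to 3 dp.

0.399

h² = 0.57² + (-0.14)² + (-0.12)² + 0.20² = 0.3249 + 0.0196 + 0.0144 + 0.0400 = 0.3989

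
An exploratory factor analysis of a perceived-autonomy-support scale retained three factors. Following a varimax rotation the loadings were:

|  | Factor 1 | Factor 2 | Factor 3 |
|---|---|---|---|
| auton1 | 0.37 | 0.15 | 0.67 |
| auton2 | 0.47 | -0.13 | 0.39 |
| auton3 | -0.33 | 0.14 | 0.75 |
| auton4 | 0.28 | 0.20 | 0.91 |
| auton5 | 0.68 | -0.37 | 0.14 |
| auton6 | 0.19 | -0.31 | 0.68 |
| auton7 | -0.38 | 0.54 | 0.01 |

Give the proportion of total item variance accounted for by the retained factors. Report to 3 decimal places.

0.612

SS loadings by factor: 1.1880, 0.6236, 2.4737; total = 4.2853.
Total variance with 7 standardized items is 7, so the solution explains 4.2853/7 = 0.6122.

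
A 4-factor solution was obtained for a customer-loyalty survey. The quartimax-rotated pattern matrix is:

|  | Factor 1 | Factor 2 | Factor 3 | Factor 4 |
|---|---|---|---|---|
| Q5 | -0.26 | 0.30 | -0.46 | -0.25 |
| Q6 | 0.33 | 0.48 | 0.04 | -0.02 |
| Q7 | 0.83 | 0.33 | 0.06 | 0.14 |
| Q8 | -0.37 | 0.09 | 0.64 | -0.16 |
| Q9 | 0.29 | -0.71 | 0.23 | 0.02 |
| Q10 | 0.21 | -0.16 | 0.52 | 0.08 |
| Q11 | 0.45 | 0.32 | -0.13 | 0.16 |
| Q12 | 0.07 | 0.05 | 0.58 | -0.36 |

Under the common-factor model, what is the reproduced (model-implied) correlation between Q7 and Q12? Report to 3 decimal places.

r̂ = Σ λ_i·λ_j across factors = (0.83)(0.07) + (0.33)(0.05) + (0.06)(0.58) + (0.14)(-0.36)
  = +0.0581 +0.0165 +0.0348 -0.0504 = 0.0590

0.059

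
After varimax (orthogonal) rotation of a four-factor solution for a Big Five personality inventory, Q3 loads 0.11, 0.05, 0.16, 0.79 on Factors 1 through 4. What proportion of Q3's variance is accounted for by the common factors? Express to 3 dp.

0.664

h² = 0.11² + 0.05² + 0.16² + 0.79² = 0.0121 + 0.0025 + 0.0256 + 0.6241 = 0.6643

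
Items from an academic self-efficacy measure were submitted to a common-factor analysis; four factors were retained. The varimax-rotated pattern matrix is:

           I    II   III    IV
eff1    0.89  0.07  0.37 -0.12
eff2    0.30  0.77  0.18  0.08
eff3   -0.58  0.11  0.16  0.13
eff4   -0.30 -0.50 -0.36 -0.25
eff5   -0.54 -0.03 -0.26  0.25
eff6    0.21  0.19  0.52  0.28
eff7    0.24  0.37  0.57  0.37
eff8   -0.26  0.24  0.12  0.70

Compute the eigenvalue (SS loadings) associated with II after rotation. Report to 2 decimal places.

SS loadings for II = 0.07² + 0.77² + 0.11² + (-0.50)² + (-0.03)² + 0.19² + 0.37² + 0.24² = 0.0049 + 0.5929 + 0.0121 + 0.2500 + 0.0009 + 0.0361 + 0.1369 + 0.0576 = 1.0914

1.09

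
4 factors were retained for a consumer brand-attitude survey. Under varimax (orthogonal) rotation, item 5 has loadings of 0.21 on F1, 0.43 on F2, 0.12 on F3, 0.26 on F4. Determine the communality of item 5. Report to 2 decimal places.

0.31

h² = 0.21² + 0.43² + 0.12² + 0.26² = 0.0441 + 0.1849 + 0.0144 + 0.0676 = 0.3110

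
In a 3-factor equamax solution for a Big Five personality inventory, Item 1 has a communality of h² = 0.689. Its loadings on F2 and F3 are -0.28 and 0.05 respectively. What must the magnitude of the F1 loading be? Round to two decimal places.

0.78

Under orthogonal rotation h² = Σλ², so λ_F1² = h² − (0.0809) = 0.689 − 0.0809 = 0.6081.
|λ| = √0.6081 = 0.7798.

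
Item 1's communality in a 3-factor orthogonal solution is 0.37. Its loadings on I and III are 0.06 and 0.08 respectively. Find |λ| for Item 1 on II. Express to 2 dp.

0.60

Under orthogonal rotation h² = Σλ², so λ_II² = h² − (0.0100) = 0.37 − 0.0100 = 0.3600.
|λ| = √0.3600 = 0.6000.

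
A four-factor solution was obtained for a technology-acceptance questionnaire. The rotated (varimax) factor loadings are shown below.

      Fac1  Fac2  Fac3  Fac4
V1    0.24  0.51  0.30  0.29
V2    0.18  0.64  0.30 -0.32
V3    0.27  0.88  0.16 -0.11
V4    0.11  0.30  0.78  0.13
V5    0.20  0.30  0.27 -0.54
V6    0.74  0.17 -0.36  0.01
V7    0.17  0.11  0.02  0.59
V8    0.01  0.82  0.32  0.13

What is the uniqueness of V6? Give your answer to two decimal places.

0.29

h² = 0.74² + 0.17² + (-0.36)² + 0.01² = 0.5476 + 0.0289 + 0.1296 + 0.0001 = 0.7062
Uniqueness u² = 1 − h² = 1 − 0.7062 = 0.2938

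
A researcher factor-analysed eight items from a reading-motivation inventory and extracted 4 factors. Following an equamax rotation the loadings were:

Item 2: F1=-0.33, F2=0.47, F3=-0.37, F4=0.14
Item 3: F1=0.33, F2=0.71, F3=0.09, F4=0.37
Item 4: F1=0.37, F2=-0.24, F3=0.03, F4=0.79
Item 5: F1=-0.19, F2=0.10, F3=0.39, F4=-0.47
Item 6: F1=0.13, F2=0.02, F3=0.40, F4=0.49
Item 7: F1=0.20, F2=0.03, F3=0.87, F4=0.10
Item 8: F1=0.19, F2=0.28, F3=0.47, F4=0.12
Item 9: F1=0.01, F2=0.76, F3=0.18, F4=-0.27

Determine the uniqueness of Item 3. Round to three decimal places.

h² = 0.33² + 0.71² + 0.09² + 0.37² = 0.1089 + 0.5041 + 0.0081 + 0.1369 = 0.7580
Uniqueness u² = 1 − h² = 1 − 0.7580 = 0.2420

0.242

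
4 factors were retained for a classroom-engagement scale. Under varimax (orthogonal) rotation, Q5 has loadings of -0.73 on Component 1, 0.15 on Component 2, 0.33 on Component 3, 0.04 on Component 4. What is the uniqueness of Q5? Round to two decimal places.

0.33

h² = (-0.73)² + 0.15² + 0.33² + 0.04² = 0.5329 + 0.0225 + 0.1089 + 0.0016 = 0.6659
Uniqueness u² = 1 − h² = 1 − 0.6659 = 0.3341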